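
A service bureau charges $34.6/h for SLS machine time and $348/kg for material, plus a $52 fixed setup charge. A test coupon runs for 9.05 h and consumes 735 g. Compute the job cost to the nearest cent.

$620.91

Time charge = 34.6 × 9.05 = $313.13.
Feedstock cost = 348 × 735/1000, so $255.78.
Total = 313.13 + 255.78 + 52 = $620.91.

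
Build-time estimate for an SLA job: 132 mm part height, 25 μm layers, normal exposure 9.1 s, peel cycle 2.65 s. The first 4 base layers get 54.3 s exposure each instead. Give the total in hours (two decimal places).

17.28 hours

Layer count = ceil(132 / 0.025) = 5280.
Bottom layers = 4 × (54.3 + 2.65), so 227.8 s.
Regular layers = 5276 × (9.1 + 2.65), so 61993 s.
Sum: 227.8 + 61993 = 62220.8 s → 17.28 hours.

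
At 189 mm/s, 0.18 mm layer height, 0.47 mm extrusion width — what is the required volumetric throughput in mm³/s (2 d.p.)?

Extrusion cross-section = 0.18 × 0.47, so 0.0846 mm².
Q = v·A = 189 × 0.0846 = 15.99 mm³/s.

15.99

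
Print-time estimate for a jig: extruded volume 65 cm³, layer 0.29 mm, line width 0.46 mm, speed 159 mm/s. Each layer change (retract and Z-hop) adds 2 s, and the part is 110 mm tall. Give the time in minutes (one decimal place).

63.7 minutes

Bead cross-section = 0.29 × 0.46, so 0.1334 mm².
Path length: 65000 mm³ / 0.1334 mm² → 487256.4 mm.
Time extruding = 487256.4 / 159, so 3064.5 s.
Layer count = ceil(110 / 0.29) = 380.
Layer-change overhead = 380 × 2, so 760 s.
Total = 3064.5 + 760 = 3824.5 s = 63.7 minutes.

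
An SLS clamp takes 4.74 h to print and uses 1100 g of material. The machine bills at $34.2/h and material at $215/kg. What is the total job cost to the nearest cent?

Time charge: 34.2 × 4.74 → $162.108.
Feedstock cost = 215 × 1100/1000 = $236.50.
Job cost: 162.108 + 236.50 = 398.608 ≈ $398.61.

$398.61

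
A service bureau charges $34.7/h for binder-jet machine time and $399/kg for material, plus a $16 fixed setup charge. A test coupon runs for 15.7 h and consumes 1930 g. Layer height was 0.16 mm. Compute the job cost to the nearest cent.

Time charge = 34.7 × 15.7, so $544.79.
Material charge: 399 × 1930/1000 → $770.07.
Adding setup: 544.79 + 770.07 + 16 → $1330.86.

$1330.86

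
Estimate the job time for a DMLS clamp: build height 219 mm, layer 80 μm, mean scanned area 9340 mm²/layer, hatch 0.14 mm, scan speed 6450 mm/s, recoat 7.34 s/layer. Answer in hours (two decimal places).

Number of layers: 219 / 0.08 → 2738 (rounded up).
Scan path per layer = 9340 / 0.14 = 66714.3 mm.
Per-layer scan time: 66714.3 / 6450 → 10.3433 s.
Time per layer = 10.3433 + 7.34 = 17.6833 s.
2738 layers × 17.6833 s/layer = 48416.8754 s, i.e. 13.45 hours.

13.45 hours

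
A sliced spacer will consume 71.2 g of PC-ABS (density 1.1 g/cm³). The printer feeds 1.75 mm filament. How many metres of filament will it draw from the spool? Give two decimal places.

26.91 m

Extruded volume: 71.2/1.1 = 64.7273 cm³ (64727.3 mm³).
Cross-section of 1.75 mm filament: π·(1.75/2)² = 2.4053 mm².
Length = 64727.3 / 2.4053 = 26910.28 mm = 26.91 m.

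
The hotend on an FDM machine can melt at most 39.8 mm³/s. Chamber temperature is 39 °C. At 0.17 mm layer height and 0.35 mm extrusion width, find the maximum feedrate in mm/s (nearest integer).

A = 0.17 × 0.35, so 0.0595 mm².
v_max = Q/A = 39.8/0.0595 = 668.91 mm/s → 669 mm/s.

669 mm/s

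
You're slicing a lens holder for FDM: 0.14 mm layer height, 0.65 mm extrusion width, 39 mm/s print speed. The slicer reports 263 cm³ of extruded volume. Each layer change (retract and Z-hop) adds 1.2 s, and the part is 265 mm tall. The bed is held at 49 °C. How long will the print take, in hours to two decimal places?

Bead cross-section: 0.14 × 0.65 → 0.091 mm².
Total extruded path = 263000/0.091 = 2890109.9 mm.
Print-move time = 2890109.9 / 39, so 74105.4 s.
Layers = ⌈265/0.14⌉ = 1893.
Layer-change overhead = 1893 × 1.2, so 2271.6 s.
Total = 74105.4 + 2271.6 = 76377 s = 21.22 hours.

21.22 hours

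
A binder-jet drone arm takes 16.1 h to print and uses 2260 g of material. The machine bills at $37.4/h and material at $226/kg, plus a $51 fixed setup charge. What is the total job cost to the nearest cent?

$1163.90

Time charge: 37.4 × 16.1 → $602.14.
Feedstock cost: 226 × 2260/1000 → $510.76.
Adding setup: 602.14 + 510.76 + 51 → $1163.90.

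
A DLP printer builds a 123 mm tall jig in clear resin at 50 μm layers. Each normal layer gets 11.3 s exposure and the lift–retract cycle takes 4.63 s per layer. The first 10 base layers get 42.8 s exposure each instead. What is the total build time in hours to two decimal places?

Number of layers: 123 / 0.05 → 2460 (rounded up).
Base layers = 10 × (42.8 + 4.63), so 474.3 s.
Normal layers = 2450 × (11.3 + 4.63) = 39028.5 s.
Sum: 474.3 + 39028.5 = 39502.8 s → 10.97 hours.

10.97 hours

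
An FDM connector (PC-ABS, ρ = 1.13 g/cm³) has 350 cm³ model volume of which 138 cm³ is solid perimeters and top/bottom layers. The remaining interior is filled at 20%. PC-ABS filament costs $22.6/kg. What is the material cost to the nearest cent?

$4.61

Infill region = 350 − 138, so 212 cm³.
Deposited infill: 0.20 × 212 → 42.4 cm³.
Total extruded = 138 + 42.4 = 180.4 cm³.
Mass = 180.4 × 1.13, so 203.852 g.
Cost = 203.852 g / 1000 × $22.6/kg = $4.61.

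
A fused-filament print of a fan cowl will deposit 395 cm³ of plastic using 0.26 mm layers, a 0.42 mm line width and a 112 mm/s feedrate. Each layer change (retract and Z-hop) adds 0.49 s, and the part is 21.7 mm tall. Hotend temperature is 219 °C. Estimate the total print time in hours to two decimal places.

8.98 hours

Line area = 0.26 × 0.42 = 0.1092 mm².
Total extruded path = 395000/0.1092 = 3617216.1 mm.
Print-move time = 3617216.1 / 112, so 32296.6 s.
Number of layers: 21.7 / 0.26 → 84 (rounded up).
Non-print overhead: 84 × 0.49 → 41.16 s.
Altogether 32296.6 + 41.16 = 32337.76 s, i.e. 8.98 hours.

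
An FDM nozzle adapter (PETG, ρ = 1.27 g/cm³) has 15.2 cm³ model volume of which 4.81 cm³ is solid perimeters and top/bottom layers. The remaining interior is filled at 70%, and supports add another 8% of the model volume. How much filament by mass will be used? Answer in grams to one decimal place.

16.9 g

Volume inside the shell = 15.2 − 4.81, so 10.39 cm³.
Deposited infill = 0.70 × 10.39, so 7.273 cm³.
Support: 0.08 × 15.2 → 1.216 cm³.
Total printed volume = 4.81 + 7.273 + 1.216 = 13.299 cm³.
Mass = 13.299 × 1.27 = 16.88973 g.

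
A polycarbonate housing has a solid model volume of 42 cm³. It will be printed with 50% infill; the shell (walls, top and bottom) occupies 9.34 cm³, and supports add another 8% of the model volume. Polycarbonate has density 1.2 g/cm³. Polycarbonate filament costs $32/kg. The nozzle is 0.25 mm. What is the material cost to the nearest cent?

Infill region = 42 − 9.34 = 32.66 cm³.
Infill volume: 0.50 × 32.66 → 16.33 cm³.
Support = 0.08 × 42 = 3.36 cm³.
Total printed volume = 9.34 + 16.33 + 3.36 = 29.03 cm³.
Mass: 29.03 × 1.2 → 34.836 g.
At $32/kg: 34.836/1000 × 32 = $1.11.

$1.11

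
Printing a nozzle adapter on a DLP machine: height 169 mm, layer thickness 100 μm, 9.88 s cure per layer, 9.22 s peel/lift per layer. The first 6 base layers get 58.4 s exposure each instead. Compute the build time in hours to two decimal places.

9.05 hours

Layers = ⌈169/0.1⌉ = 1690.
Bottom layers: 6 × (58.4 + 9.22) → 405.72 s.
Remaining layers = 1684 × (9.88 + 9.22) = 32164.4 s.
Total = 405.72 + 32164.4 = 32570.12 s = 9.05 hours.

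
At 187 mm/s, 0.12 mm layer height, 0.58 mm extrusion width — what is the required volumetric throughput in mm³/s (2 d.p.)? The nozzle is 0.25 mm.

Extrusion cross-section = 0.12 × 0.58, so 0.0696 mm².
Volumetric flow = 187 × 0.0696 = 13.02 mm³/s.

13.02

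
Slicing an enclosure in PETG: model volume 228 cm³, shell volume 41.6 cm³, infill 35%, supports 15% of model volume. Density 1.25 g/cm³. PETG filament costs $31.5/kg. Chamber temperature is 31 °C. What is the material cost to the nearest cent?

$5.55

Volume inside the shell: 228 − 41.6 → 186.4 cm³.
Infill volume = 0.35 × 186.4, so 65.24 cm³.
Support = 0.15 × 228 = 34.2 cm³.
Deposited volume = 41.6 + 65.24 + 34.2 = 141.04 cm³.
Mass: 141.04 × 1.25 → 176.3 g.
At $31.5/kg: 176.3/1000 × 31.5 = $5.55.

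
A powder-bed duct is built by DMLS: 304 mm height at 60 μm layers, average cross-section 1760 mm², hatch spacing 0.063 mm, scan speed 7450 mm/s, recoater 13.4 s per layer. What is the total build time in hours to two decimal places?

24.14 hours

Number of layers: 304 / 0.06 → 5067 (rounded up).
Hatch length per layer = 1760 / 0.063, so 27936.5 mm.
Laser time per layer: 27936.5 / 7450 → 3.7499 s.
Time per layer = 3.7499 + 13.4, so 17.1499 s.
Total: 5067 × 17.1499 s = 86898.5433 s → 24.14 hours.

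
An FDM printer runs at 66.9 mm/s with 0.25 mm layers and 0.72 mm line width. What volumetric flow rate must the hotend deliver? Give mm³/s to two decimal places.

A = 0.25 × 0.72 = 0.18 mm².
Volumetric flow = 66.9 × 0.18 = 12.04 mm³/s.

12.04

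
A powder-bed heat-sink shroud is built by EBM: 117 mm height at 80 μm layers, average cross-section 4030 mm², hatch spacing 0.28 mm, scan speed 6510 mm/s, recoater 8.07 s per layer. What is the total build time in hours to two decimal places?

Number of layers: 117 / 0.08 → 1463 (rounded up).
Scan path per layer = 4030 / 0.28 = 14392.9 mm.
Per-layer scan time = 14392.9 / 6510, so 2.2109 s.
Per-layer time = 2.2109 + 8.07, so 10.2809 s.
Build time = 1463 × 10.2809 = 15040.9567 s = 4.18 hours.

4.18 hours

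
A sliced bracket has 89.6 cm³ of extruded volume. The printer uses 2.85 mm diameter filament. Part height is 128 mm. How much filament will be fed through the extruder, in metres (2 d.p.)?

A = π r² = π × 1.425² = 6.3794 mm².
Length = 89.6 cm³ / 6.3794 mm² = 89600 / 6.3794 = 14045.21 mm = 14.05 m.

14.05 m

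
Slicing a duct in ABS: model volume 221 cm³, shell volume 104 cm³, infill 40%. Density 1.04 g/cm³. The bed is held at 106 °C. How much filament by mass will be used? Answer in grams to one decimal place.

156.8 g

Volume inside the shell = 221 − 104 = 117 cm³.
Infill volume = 0.40 × 117 = 46.8 cm³.
Deposited volume: 104 + 46.8 → 150.8 cm³.
Mass = 150.8 × 1.04 = 156.832 g.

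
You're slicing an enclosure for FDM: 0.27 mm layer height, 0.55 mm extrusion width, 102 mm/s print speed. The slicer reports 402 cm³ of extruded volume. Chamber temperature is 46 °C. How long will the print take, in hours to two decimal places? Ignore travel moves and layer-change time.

7.37 hours

Line area = 0.27 × 0.55, so 0.1485 mm².
Path length: 402000 mm³ / 0.1485 mm² → 2707070.7 mm.
Print-move time = 2707070.7 / 102 = 26539.9 s.
Converting: 26539.9 s = 7.37 hours.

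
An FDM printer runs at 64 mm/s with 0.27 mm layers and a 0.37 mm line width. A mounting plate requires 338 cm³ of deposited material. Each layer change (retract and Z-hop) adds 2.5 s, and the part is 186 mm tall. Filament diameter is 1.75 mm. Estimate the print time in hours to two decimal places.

15.16 hours

Bead cross-section = 0.27 × 0.37 = 0.0999 mm².
Path length: 338000 mm³ / 0.0999 mm² → 3383383.4 mm.
Print-move time = 3383383.4 / 64, so 52865.4 s.
Layer count = ceil(186 / 0.27) = 689.
Non-print overhead = 689 × 2.5, so 1722.5 s.
Total = 52865.4 + 1722.5 = 54587.9 s = 15.16 hours.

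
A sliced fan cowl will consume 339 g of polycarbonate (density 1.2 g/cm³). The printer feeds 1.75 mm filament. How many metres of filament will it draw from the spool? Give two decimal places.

117.45 m

Volume = 339 g / 1.2 g·cm⁻³ = 282.5 cm³ = 282500 mm³.
Filament cross-section = π × (1.75/2)² = 2.4053 mm².
Length = 282500 / 2.4053 = 117448.97 mm = 117.45 m.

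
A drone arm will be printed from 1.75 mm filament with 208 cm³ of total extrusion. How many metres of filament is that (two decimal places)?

86.48 m

A = π r² = π × 0.875² = 2.4053 mm².
Length = 208 cm³ / 2.4053 mm² = 208000 / 2.4053 = 86475.7 mm = 86.48 m.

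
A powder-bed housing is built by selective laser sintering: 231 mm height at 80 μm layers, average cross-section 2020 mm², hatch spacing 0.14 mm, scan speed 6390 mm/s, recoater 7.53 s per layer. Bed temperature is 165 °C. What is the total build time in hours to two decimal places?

7.85 hours

Number of layers: 231 / 0.08 → 2888 (rounded up).
Scan path per layer: 2020 / 0.14 → 14428.6 mm.
Laser time per layer = 14428.6 / 6390 = 2.258 s.
Time per layer: 2.258 + 7.53 → 9.788 s.
2888 layers × 9.788 s/layer = 28267.744 s, i.e. 7.85 hours.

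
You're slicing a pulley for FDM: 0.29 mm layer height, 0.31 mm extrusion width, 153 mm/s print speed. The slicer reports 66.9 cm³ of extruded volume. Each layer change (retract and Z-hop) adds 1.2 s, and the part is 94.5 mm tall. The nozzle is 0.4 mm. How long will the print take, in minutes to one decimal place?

Extrusion cross-section = 0.29 × 0.31 = 0.0899 mm².
Path length: 66900 mm³ / 0.0899 mm² → 744160.2 mm.
Time extruding = 744160.2 / 153 = 4863.8 s.
Layer count = ceil(94.5 / 0.29) = 326.
Z-hop total = 326 × 1.2, so 391.2 s.
Altogether 4863.8 + 391.2 = 5255 s, i.e. 87.6 minutes.

87.6 minutes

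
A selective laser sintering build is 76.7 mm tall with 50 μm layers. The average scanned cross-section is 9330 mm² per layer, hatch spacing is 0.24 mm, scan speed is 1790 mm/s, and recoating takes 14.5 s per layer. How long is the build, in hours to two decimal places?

Number of layers: 76.7 / 0.05 → 1534 (rounded up).
Hatch length per layer: 9330 / 0.24 → 38875 mm.
Laser time per layer = 38875 / 1790 = 21.7179 s.
Per-layer time = 21.7179 + 14.5, so 36.2179 s.
1534 layers × 36.2179 s/layer = 55558.2586 s, i.e. 15.43 hours.

15.43 hours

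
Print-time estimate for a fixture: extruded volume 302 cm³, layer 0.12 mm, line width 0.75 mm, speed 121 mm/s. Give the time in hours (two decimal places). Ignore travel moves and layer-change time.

Line area: 0.12 × 0.75 → 0.09 mm².
Path length: 302000 mm³ / 0.09 mm² → 3355555.6 mm.
Extrusion time: 3355555.6 / 121 → 27731.9 s.
27731.9 s = 7.70 hours.

7.70 hours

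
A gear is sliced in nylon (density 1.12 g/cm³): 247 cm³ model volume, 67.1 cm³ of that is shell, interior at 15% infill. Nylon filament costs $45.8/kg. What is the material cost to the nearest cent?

$4.83

Interior volume = 247 − 67.1 = 179.9 cm³.
Deposited infill = 0.15 × 179.9 = 26.985 cm³.
Deposited volume = 67.1 + 26.985, so 94.085 cm³.
Mass: 94.085 × 1.12 → 105.3752 g.
Cost = 105.3752 g / 1000 × $45.8/kg = $4.83.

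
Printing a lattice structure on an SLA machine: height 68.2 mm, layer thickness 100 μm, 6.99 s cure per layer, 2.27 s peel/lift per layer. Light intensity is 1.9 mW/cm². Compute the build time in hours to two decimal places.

Layers = ⌈68.2/0.1⌉ = 682.
Per-layer time: 6.99 + 2.27 → 9.26 s.
Build time: 682 × 9.26 s = 6315.32 s, i.e. 1.75 hours.

1.75 hours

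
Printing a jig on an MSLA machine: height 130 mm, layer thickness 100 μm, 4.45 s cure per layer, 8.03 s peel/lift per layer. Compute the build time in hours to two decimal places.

Number of layers: 130 / 0.1 → 1300 (rounded up).
Per-layer time: 4.45 + 8.03 → 12.48 s.
Total = 1300 × 12.48 = 16224 s = 4.51 hours.

4.51 hours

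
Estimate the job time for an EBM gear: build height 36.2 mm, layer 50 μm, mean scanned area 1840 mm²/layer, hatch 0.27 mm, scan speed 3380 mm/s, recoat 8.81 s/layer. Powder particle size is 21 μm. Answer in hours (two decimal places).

Layers = ⌈36.2/0.05⌉ = 724.
Per-layer scan distance = 1840 / 0.27 = 6814.8 mm.
Per-layer scan time: 6814.8 / 3380 → 2.0162 s.
Layer cycle = 2.0162 + 8.81, so 10.8262 s.
Total: 724 × 10.8262 s = 7838.1688 s → 2.18 hours.

2.18 hours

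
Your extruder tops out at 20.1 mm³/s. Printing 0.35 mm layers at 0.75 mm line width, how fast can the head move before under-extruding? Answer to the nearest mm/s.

A = 0.35 × 0.75 = 0.2625 mm².
v_max = Q/A = 20.1/0.2625 = 76.57 mm/s → 77 mm/s.

77 mm/s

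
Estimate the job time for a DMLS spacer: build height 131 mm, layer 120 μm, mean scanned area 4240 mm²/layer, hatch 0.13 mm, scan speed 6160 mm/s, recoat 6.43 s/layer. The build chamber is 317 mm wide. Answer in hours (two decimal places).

3.56 hours

Layers = ⌈131/0.12⌉ = 1092.
Per-layer scan distance: 4240 / 0.13 → 32615.4 mm.
Laser time per layer: 32615.4 / 6160 → 5.2947 s.
Time per layer = 5.2947 + 6.43, so 11.7247 s.
1092 layers × 11.7247 s/layer = 12803.3724 s, i.e. 3.56 hours.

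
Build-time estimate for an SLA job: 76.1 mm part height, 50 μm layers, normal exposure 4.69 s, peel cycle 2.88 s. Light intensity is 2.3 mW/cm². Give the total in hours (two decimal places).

3.20 hours

Number of layers: 76.1 / 0.05 → 1522 (rounded up).
Per-layer time = 4.69 + 2.88, so 7.57 s.
Build time: 1522 × 7.57 s = 11521.54 s, i.e. 3.20 hours.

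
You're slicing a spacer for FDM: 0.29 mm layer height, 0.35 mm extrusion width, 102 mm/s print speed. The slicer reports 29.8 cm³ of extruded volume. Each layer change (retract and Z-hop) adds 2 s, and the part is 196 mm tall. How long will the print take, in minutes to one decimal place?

70.5 minutes

Line area = 0.29 × 0.35 = 0.1015 mm².
Path length: 29800 mm³ / 0.1015 mm² → 293596.1 mm.
Print-move time = 293596.1 / 102, so 2878.4 s.
Layers = ⌈196/0.29⌉ = 676.
Z-hop total: 676 × 2 → 1352 s.
Altogether 2878.4 + 1352 = 4230.4 s, i.e. 70.5 minutes.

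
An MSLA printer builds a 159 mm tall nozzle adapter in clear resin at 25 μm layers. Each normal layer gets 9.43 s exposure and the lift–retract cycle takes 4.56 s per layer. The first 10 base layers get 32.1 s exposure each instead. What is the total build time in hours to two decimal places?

24.78 hours

Layers = ⌈159/0.025⌉ = 6360.
Base layers = 10 × (32.1 + 4.56) = 366.6 s.
Normal layers = 6350 × (9.43 + 4.56), so 88836.5 s.
Sum: 366.6 + 88836.5 = 89203.1 s → 24.78 hours.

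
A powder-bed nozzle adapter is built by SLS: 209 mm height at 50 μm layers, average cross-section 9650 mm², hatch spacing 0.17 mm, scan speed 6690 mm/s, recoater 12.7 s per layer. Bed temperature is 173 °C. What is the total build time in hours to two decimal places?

Layer count = ceil(209 / 0.05) = 4180.
Hatch length per layer: 9650 / 0.17 → 56764.7 mm.
Scan time per layer = 56764.7 / 6690 = 8.485 s.
Per-layer time: 8.485 + 12.7 → 21.185 s.
Build time = 4180 × 21.185 = 88553.3 s = 24.60 hours.

24.60 hours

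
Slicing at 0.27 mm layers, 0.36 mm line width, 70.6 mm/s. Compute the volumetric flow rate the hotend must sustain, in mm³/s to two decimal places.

Bead cross-section = 0.27 × 0.36, so 0.0972 mm².
Q = v·A = 70.6 × 0.0972 = 6.86 mm³/s.

6.86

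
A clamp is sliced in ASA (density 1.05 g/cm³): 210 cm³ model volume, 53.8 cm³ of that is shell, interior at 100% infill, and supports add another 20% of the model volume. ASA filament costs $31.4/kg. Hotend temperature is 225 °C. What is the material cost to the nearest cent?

Interior volume = 210 − 53.8, so 156.2 cm³.
Infill deposited = 1.00 × 156.2, so 156.2 cm³.
Support: 0.20 × 210 → 42 cm³.
Total printed volume = 53.8 + 156.2 + 42, so 252 cm³.
Mass: 252 × 1.05 → 264.6 g.
Cost = 264.6 g / 1000 × $31.4/kg = $8.31.

$8.31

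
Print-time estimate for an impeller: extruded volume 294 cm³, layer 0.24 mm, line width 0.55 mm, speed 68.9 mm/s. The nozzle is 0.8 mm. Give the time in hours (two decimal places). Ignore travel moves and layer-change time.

8.98 hours

Line area: 0.24 × 0.55 → 0.132 mm².
Toolpath length = 294 cm³ / 0.132 mm² = 294000 / 0.132 = 2227272.7 mm.
Time extruding = 2227272.7 / 68.9 = 32326.2 s.
32326.2 s = 8.98 hours.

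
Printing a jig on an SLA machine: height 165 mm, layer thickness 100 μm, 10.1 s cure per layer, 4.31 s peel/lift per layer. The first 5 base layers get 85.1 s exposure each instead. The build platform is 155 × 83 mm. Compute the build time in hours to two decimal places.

6.71 hours

Layers = ⌈165/0.1⌉ = 1650.
Base layers = 5 × (85.1 + 4.31), so 447.05 s.
Remaining layers = 1645 × (10.1 + 4.31) = 23704.45 s.
Total = 447.05 + 23704.45 = 24151.5 s = 6.71 hours.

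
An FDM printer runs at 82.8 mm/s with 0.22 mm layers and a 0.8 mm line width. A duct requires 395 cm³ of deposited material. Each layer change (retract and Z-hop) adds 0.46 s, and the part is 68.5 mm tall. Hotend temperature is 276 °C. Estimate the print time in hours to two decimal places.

7.57 hours

Bead cross-section = 0.22 × 0.8 = 0.176 mm².
Toolpath length = 395 cm³ / 0.176 mm² = 395000 / 0.176 = 2244318.2 mm.
Time extruding = 2244318.2 / 82.8 = 27105.3 s.
Number of layers: 68.5 / 0.22 → 312 (rounded up).
Z-hop total = 312 × 0.46 = 143.52 s.
Altogether 27105.3 + 143.52 = 27248.82 s, i.e. 7.57 hours.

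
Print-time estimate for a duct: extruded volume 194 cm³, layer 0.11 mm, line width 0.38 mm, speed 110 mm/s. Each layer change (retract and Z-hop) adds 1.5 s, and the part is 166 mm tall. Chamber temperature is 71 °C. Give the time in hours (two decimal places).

Extrusion cross-section = 0.11 × 0.38 = 0.0418 mm².
Path length: 194000 mm³ / 0.0418 mm² → 4641148.3 mm.
Time extruding = 4641148.3 / 110 = 42192.3 s.
Layers = ⌈166/0.11⌉ = 1510.
Z-hop total = 1510 × 1.5 = 2265 s.
Altogether 42192.3 + 2265 = 44457.3 s, i.e. 12.35 hours.

12.35 hours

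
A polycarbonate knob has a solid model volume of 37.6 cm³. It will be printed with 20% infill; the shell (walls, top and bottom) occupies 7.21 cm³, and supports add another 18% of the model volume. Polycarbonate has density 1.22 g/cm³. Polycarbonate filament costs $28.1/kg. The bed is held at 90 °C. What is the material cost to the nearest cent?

Volume inside the shell = 37.6 − 7.21, so 30.39 cm³.
Infill deposited: 0.20 × 30.39 → 6.078 cm³.
Support = 0.18 × 37.6 = 6.768 cm³.
Deposited volume = 7.21 + 6.078 + 6.768, so 20.056 cm³.
Mass: 20.056 × 1.22 → 24.46832 g.
Cost = 24.46832 g / 1000 × $28.1/kg = $0.69.

$0.69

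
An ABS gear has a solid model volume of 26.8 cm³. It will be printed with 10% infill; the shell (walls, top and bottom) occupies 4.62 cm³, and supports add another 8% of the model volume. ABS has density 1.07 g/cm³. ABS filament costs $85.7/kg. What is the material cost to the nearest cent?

$0.82

Interior volume = 26.8 − 4.62, so 22.18 cm³.
Infill deposited: 0.10 × 22.18 → 2.218 cm³.
Support: 0.08 × 26.8 → 2.144 cm³.
Total printed volume = 4.62 + 2.218 + 2.144 = 8.982 cm³.
Mass = 8.982 × 1.07, so 9.61074 g.
At $85.7/kg: 9.61074/1000 × 85.7 = $0.82.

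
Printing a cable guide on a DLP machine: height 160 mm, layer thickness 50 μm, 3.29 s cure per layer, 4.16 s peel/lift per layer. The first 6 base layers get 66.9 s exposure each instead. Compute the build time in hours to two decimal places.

Layer count = ceil(160 / 0.05) = 3200.
Burn-in layers: 6 × (66.9 + 4.16) → 426.36 s.
Normal layers = 3194 × (3.29 + 4.16), so 23795.3 s.
Sum: 426.36 + 23795.3 = 24221.66 s → 6.73 hours.

6.73 hours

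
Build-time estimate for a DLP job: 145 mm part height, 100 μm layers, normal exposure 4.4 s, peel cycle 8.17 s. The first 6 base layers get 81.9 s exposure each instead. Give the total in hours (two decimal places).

Number of layers: 145 / 0.1 → 1450 (rounded up).
Burn-in layers = 6 × (81.9 + 8.17), so 540.42 s.
Regular layers = 1444 × (4.4 + 8.17), so 18151.08 s.
Total = 540.42 + 18151.08 = 18691.5 s = 5.19 hours.

5.19 hours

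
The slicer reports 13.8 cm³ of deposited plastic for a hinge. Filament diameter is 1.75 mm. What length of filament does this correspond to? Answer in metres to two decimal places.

Filament cross-section = π × (1.75/2)² = 2.4053 mm².
L = 13800 mm³ / 2.4053 mm² = 5737.33 mm, i.e. 5.74 m.

5.74 m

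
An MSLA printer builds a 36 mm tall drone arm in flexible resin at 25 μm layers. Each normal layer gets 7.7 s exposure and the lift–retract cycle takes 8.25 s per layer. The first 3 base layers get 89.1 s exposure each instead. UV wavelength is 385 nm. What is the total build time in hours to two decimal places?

Layer count = ceil(36 / 0.025) = 1440.
Burn-in layers: 3 × (89.1 + 8.25) → 292.05 s.
Remaining layers = 1437 × (7.7 + 8.25), so 22920.15 s.
Total = 292.05 + 22920.15 = 23212.2 s = 6.45 hours.

6.45 hours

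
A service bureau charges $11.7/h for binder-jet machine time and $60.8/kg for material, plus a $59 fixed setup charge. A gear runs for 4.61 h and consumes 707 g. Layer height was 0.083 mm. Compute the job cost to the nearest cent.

$155.92

Machine-time cost = 11.7 × 4.61, so $53.937.
Feedstock cost = 60.8 × 707/1000, so $42.9856.
Total = 53.937 + 42.9856 + 59 = 155.9226 ≈ $155.92.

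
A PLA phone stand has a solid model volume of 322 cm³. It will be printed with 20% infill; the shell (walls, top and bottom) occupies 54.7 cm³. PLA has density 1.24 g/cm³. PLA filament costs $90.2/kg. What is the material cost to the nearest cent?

$12.10

Volume inside the shell: 322 − 54.7 → 267.3 cm³.
Deposited infill = 0.20 × 267.3, so 53.46 cm³.
Total printed volume: 54.7 + 53.46 → 108.16 cm³.
Mass: 108.16 × 1.24 → 134.1184 g.
Cost = 134.1184 g / 1000 × $90.2/kg = $12.10.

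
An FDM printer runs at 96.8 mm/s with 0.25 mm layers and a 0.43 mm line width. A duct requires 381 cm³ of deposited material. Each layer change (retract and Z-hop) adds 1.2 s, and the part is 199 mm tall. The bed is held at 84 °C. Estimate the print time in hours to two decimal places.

Bead cross-section = 0.25 × 0.43, so 0.1075 mm².
Toolpath length = 381 cm³ / 0.1075 mm² = 381000 / 0.1075 = 3544186 mm.
Extrusion time = 3544186 / 96.8, so 36613.5 s.
Layers = ⌈199/0.25⌉ = 796.
Z-hop total: 796 × 1.2 → 955.2 s.
Total = 36613.5 + 955.2 = 37568.7 s = 10.44 hours.

10.44 hours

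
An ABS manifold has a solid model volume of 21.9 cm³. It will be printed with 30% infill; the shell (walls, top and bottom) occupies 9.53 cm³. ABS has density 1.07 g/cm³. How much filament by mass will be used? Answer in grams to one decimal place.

14.2 g

Volume inside the shell = 21.9 − 9.53, so 12.37 cm³.
Infill deposited = 0.30 × 12.37 = 3.711 cm³.
Total extruded = 9.53 + 3.711, so 13.241 cm³.
Mass = 13.241 × 1.07 = 14.16787 g.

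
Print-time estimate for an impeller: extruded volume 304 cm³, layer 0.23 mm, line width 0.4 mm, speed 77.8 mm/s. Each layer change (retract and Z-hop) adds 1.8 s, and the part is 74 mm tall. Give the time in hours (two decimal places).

11.96 hours

Line area = 0.23 × 0.4 = 0.092 mm².
Path length: 304000 mm³ / 0.092 mm² → 3304347.8 mm.
Extrusion time: 3304347.8 / 77.8 → 42472.3 s.
Layer count = ceil(74 / 0.23) = 322.
Layer-change overhead: 322 × 1.8 → 579.6 s.
Altogether 42472.3 + 579.6 = 43051.9 s, i.e. 11.96 hours.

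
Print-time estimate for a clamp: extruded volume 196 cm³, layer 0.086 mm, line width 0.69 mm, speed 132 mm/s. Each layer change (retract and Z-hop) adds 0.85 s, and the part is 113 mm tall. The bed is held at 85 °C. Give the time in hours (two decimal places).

Bead cross-section = 0.086 × 0.69, so 0.05934 mm².
Path length: 196000 mm³ / 0.05934 mm² → 3302999.7 mm.
Print-move time = 3302999.7 / 132 = 25022.7 s.
Layer count = ceil(113 / 0.086) = 1314.
Non-print overhead = 1314 × 0.85 = 1116.9 s.
Total = 25022.7 + 1116.9 = 26139.6 s = 7.26 hours.

7.26 hours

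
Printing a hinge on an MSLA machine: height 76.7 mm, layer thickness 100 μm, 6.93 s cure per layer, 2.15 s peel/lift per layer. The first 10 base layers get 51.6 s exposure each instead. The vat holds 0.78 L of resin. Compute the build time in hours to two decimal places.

Layers = ⌈76.7/0.1⌉ = 767.
Base layers = 10 × (51.6 + 2.15), so 537.5 s.
Normal layers: 757 × (6.93 + 2.15) → 6873.56 s.
Sum: 537.5 + 6873.56 = 7411.06 s → 2.06 hours.

2.06 hours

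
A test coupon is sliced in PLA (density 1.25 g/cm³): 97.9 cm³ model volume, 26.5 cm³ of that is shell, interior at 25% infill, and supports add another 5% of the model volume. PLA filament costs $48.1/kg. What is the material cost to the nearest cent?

$2.96

Interior volume: 97.9 − 26.5 → 71.4 cm³.
Infill volume = 0.25 × 71.4, so 17.85 cm³.
Support: 0.05 × 97.9 → 4.895 cm³.
Total printed volume = 26.5 + 17.85 + 4.895, so 49.245 cm³.
Mass: 49.245 × 1.25 → 61.55625 g.
At $48.1/kg: 61.55625/1000 × 48.1 = $2.96.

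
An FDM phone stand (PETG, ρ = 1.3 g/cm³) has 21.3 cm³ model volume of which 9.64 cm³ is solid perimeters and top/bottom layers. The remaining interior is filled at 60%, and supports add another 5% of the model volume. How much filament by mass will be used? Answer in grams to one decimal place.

Interior volume = 21.3 − 9.64 = 11.66 cm³.
Infill deposited: 0.60 × 11.66 → 6.996 cm³.
Support = 0.05 × 21.3, so 1.065 cm³.
Deposited volume = 9.64 + 6.996 + 1.065 = 17.701 cm³.
Mass = 17.701 × 1.3, so 23.0113 g.

23.0 g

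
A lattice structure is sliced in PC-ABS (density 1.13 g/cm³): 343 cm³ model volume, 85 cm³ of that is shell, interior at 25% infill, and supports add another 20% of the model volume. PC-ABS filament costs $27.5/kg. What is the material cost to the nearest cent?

$6.78

Interior volume: 343 − 85 → 258 cm³.
Deposited infill = 0.25 × 258 = 64.5 cm³.
Support = 0.20 × 343 = 68.6 cm³.
Total extruded = 85 + 64.5 + 68.6 = 218.1 cm³.
Mass: 218.1 × 1.13 → 246.453 g.
Cost = 246.453 g / 1000 × $27.5/kg = $6.78.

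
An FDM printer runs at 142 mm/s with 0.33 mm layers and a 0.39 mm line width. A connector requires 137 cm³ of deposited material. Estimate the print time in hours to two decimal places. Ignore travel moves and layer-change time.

2.08 hours

Line area = 0.33 × 0.39, so 0.1287 mm².
Path length: 137000 mm³ / 0.1287 mm² → 1064491.1 mm.
Extrusion time: 1064491.1 / 142 → 7496.4 s.
In the requested units: 7496.4 s = 2.08 hours.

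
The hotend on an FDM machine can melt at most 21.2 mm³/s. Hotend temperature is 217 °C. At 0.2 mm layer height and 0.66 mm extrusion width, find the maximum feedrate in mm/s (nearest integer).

161 mm/s

Extrusion cross-section: 0.2 × 0.66 → 0.132 mm².
Max speed = 21.2 / 0.132 = 160.61 ≈ 161 mm/s.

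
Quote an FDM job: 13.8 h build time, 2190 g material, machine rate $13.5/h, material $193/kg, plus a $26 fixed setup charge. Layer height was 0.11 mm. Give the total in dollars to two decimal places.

Machine cost = 13.5 × 13.8 = $186.30.
Material charge: 193 × 2190/1000 → $422.67.
Total = 186.30 + 422.67 + 26 = $634.97.

$634.97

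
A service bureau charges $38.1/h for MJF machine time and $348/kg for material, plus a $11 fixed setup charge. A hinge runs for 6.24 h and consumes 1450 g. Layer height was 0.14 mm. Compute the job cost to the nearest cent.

$753.34

Time charge: 38.1 × 6.24 → $237.744.
Material charge: 348 × 1450/1000 → $504.60.
Total = 237.744 + 504.60 + 11 = 753.344 ≈ $753.34.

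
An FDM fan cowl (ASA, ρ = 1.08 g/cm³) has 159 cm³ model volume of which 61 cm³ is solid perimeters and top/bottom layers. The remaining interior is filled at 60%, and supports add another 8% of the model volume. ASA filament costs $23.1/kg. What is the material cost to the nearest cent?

Infill region = 159 − 61 = 98 cm³.
Deposited infill: 0.60 × 98 → 58.8 cm³.
Support = 0.08 × 159 = 12.72 cm³.
Total extruded = 61 + 58.8 + 12.72, so 132.52 cm³.
Mass: 132.52 × 1.08 → 143.1216 g.
Cost = 143.1216 g / 1000 × $23.1/kg = $3.31.

$3.31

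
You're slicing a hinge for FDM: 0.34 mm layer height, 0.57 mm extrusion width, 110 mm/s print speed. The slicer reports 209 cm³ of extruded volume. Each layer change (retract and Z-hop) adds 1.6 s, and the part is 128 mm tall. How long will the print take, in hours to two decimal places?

Line area = 0.34 × 0.57 = 0.1938 mm².
Toolpath length = 209 cm³ / 0.1938 mm² = 209000 / 0.1938 = 1078431.4 mm.
Time extruding = 1078431.4 / 110 = 9803.9 s.
Layers = ⌈128/0.34⌉ = 377.
Layer-change overhead = 377 × 1.6 = 603.2 s.
Total = 9803.9 + 603.2 = 10407.1 s = 2.89 hours.

2.89 hours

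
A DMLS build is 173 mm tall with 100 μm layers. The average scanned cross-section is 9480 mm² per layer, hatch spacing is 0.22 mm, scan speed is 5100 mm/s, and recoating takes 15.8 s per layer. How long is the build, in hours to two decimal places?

Layers = ⌈173/0.1⌉ = 1730.
Scan path per layer = 9480 / 0.22 = 43090.9 mm.
Scan time per layer = 43090.9 / 5100 = 8.4492 s.
Per-layer time: 8.4492 + 15.8 → 24.2492 s.
1730 layers × 24.2492 s/layer = 41951.116 s, i.e. 11.65 hours.

11.65 hours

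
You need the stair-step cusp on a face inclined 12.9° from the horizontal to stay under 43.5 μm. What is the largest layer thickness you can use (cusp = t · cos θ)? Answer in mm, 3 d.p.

cos(12.9°) = 0.9748; t_max = 0.0435/0.9748 = 0.045 mm.

0.045 mm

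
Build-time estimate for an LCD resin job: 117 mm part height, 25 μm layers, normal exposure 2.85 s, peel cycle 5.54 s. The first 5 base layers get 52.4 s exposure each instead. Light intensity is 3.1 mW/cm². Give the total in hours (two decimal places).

10.98 hours

Number of layers: 117 / 0.025 → 4680 (rounded up).
Burn-in layers = 5 × (52.4 + 5.54) = 289.7 s.
Regular layers: 4675 × (2.85 + 5.54) → 39223.25 s.
Sum: 289.7 + 39223.25 = 39512.95 s → 10.98 hours.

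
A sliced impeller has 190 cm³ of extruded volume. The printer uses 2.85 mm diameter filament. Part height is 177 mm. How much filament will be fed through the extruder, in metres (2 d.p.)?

Filament cross-section = π × (2.85/2)² = 6.3794 mm².
Length = 190 cm³ / 6.3794 mm² = 190000 / 6.3794 = 29783.37 mm = 29.78 m.

29.78 m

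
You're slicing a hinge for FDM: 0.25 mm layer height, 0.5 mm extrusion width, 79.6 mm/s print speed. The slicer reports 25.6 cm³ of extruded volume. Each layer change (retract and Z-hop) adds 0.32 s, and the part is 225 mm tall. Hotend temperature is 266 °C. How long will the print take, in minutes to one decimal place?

47.7 minutes

Line area: 0.25 × 0.5 → 0.125 mm².
Path length: 25600 mm³ / 0.125 mm² → 204800 mm.
Extrusion time = 204800 / 79.6 = 2572.9 s.
Number of layers: 225 / 0.25 → 900 (rounded up).
Non-print overhead: 900 × 0.32 → 288 s.
Total = 2572.9 + 288 = 2860.9 s = 47.7 minutes.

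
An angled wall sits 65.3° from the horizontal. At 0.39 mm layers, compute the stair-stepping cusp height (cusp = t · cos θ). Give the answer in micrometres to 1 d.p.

163.0 μm

h_c = t·cos θ = 0.39 × 0.4179 = 0.162981 mm (163.0 μm).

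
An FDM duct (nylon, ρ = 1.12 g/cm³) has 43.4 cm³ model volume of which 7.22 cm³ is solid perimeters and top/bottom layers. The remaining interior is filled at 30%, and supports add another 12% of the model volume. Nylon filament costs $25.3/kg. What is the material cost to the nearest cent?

Interior volume = 43.4 − 7.22 = 36.18 cm³.
Infill deposited: 0.30 × 36.18 → 10.854 cm³.
Support = 0.12 × 43.4, so 5.208 cm³.
Total printed volume = 7.22 + 10.854 + 5.208 = 23.282 cm³.
Mass = 23.282 × 1.12, so 26.07584 g.
At $25.3/kg: 26.07584/1000 × 25.3 = $0.66.

$0.66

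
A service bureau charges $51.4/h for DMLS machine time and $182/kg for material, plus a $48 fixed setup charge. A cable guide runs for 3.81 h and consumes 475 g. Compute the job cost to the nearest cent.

Machine-time cost = 51.4 × 3.81 = $195.834.
Material charge: 182 × 475/1000 → $86.45.
Adding setup: 195.834 + 86.45 + 48 → 330.284 ≈ $330.28.

$330.28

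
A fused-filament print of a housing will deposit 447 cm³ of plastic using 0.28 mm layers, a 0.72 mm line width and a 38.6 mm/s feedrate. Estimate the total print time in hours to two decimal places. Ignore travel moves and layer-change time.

15.96 hours

Line area = 0.28 × 0.72 = 0.2016 mm².
Total extruded path = 447000/0.2016 = 2217261.9 mm.
Extrusion time: 2217261.9 / 38.6 → 57442 s.
Converting: 57442 s = 15.96 hours.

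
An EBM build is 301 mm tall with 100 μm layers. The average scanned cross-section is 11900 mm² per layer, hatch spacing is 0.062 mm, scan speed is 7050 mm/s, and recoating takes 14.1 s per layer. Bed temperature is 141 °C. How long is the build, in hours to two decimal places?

34.55 hours

Number of layers: 301 / 0.1 → 3010 (rounded up).
Hatch length per layer = 11900 / 0.062 = 191935.5 mm.
Scan time per layer = 191935.5 / 7050, so 27.2249 s.
Layer cycle = 27.2249 + 14.1, so 41.3249 s.
Total: 3010 × 41.3249 s = 124387.949 s → 34.55 hours.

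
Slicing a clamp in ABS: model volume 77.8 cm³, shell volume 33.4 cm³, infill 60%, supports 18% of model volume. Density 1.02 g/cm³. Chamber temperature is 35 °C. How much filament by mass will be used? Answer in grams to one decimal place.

Volume inside the shell: 77.8 − 33.4 → 44.4 cm³.
Infill volume = 0.60 × 44.4 = 26.64 cm³.
Support = 0.18 × 77.8, so 14.004 cm³.
Total extruded = 33.4 + 26.64 + 14.004 = 74.044 cm³.
Mass = 74.044 × 1.02 = 75.52488 g.

75.5 g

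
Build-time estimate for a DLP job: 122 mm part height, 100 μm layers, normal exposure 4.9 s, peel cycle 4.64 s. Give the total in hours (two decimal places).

Layer count = ceil(122 / 0.1) = 1220.
Each layer takes = 4.9 + 4.64, so 9.54 s.
Build time: 1220 × 9.54 s = 11638.8 s, i.e. 3.23 hours.

3.23 hours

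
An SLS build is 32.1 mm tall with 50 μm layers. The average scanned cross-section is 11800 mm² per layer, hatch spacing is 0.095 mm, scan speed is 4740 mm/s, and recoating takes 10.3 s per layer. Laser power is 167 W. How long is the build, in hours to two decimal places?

Layers = ⌈32.1/0.05⌉ = 642.
Scan path per layer = 11800 / 0.095, so 124210.5 mm.
Laser time per layer: 124210.5 / 4740 → 26.2047 s.
Per-layer time: 26.2047 + 10.3 → 36.5047 s.
642 layers × 36.5047 s/layer = 23436.0174 s, i.e. 6.51 hours.

6.51 hours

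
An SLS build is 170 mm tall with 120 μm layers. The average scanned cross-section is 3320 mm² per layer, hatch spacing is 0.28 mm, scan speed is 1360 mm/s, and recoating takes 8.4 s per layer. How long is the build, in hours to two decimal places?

6.74 hours

Layer count = ceil(170 / 0.12) = 1417.
Hatch length per layer = 3320 / 0.28 = 11857.1 mm.
Scan time per layer = 11857.1 / 1360, so 8.7185 s.
Time per layer: 8.7185 + 8.4 → 17.1185 s.
Build time = 1417 × 17.1185 = 24256.9145 s = 6.74 hours.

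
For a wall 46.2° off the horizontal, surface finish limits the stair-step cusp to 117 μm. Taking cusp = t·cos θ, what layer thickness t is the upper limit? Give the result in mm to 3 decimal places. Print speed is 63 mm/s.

Layer height = cusp / cos(46.2°) = 0.117 / 0.6921 = 0.169 mm.

0.169 mm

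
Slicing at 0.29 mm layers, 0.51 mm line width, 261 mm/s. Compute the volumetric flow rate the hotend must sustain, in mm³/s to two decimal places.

Bead cross-section = 0.29 × 0.51, so 0.1479 mm².
Volumetric flow = 261 × 0.1479 = 38.60 mm³/s.

38.60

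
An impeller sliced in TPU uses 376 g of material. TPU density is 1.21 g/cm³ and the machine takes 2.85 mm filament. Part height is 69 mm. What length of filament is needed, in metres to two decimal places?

Extruded volume: 376/1.21 = 310.7438 cm³ (310743.8 mm³).
Cross-section of 2.85 mm filament: π·(2.85/2)² = 6.3794 mm².
L = V/A = 310743.8/6.3794 = 48710.51 mm → 48.71 m.

48.71 m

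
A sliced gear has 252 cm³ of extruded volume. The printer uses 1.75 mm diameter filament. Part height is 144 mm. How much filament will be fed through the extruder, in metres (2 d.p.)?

Cross-section of 1.75 mm filament: π·(1.75/2)² = 2.4053 mm².
Length = 252 cm³ / 2.4053 mm² = 252000 / 2.4053 = 104768.64 mm = 104.77 m.

104.77 m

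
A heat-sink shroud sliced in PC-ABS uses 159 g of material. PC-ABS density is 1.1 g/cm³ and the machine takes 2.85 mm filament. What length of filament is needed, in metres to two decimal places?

Volume = 159 g / 1.1 g·cm⁻³ = 144.5455 cm³ = 144545.5 mm³.
Cross-section of 2.85 mm filament: π·(2.85/2)² = 6.3794 mm².
Length = 144545.5 / 6.3794 = 22658.17 mm = 22.66 m.

22.66 m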